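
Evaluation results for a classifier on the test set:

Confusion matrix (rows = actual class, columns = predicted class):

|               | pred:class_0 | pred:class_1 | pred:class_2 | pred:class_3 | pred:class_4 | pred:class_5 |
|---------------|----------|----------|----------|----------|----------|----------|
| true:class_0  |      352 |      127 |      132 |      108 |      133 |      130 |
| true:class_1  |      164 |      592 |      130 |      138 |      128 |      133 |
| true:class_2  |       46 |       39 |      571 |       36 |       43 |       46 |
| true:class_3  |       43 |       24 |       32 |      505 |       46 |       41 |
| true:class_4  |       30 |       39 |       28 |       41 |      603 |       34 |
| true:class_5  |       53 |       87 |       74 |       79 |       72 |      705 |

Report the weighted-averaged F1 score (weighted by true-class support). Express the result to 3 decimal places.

Per-class F1 score (2·TP/(2·TP+FP+FN)):
  class_0: TP=352, FP=164+46+43+30+53=336, FN=127+132+108+133+130=630 → 704/1670 = 0.4216
  class_1: TP=592, FP=127+39+24+39+87=316, FN=164+130+138+128+133=693 → 1184/2193 = 0.5399
  class_2: TP=571, FP=132+130+32+28+74=396, FN=46+39+36+43+46=210 → 1142/1748 = 0.6533
  class_3: TP=505, FP=108+138+36+41+79=402, FN=43+24+32+46+41=186 → 1010/1598 = 0.6320
  class_4: TP=603, FP=133+128+43+46+72=422, FN=30+39+28+41+34=172 → 1206/1800 = 0.6700
  class_5: TP=705, FP=130+133+46+41+34=384, FN=53+87+74+79+72=365 → 1410/2159 = 0.6531
Weighted-F1 score = Σ (supportᵢ/N)·F1 scoreᵢ with N=5584: (982/5584)·0.4216 + (1285/5584)·0.5399 + (781/5584)·0.6533 + (691/5584)·0.6320 + (775/5584)·0.6700 + (1070/5584)·0.6531 = 0.586

0.586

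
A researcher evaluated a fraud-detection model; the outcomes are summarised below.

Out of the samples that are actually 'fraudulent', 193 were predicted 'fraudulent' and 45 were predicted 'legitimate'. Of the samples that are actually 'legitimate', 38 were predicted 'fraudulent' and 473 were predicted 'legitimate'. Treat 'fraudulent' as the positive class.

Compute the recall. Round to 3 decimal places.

Recall = TP/(TP+FN) = 193/(193+45) = 193/238 = 0.811

0.811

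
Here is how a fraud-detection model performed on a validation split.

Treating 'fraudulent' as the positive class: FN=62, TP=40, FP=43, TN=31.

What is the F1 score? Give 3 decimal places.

Precision = TP/(TP+FP) = 40/83 = 0.4819
Recall = TP/(TP+FN) = 40/102 = 0.3922
F1 = 2·TP/(2·TP+FP+FN) = 80/185 = 0.432

0.432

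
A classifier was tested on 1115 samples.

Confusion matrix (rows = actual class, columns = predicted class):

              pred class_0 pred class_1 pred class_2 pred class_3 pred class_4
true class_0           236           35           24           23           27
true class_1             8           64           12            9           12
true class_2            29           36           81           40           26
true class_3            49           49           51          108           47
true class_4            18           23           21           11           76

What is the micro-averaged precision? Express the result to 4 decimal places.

Micro-averaging pools counts across classes: ΣTP=565, ΣFP=550, ΣFN=550.
Micro-precision = TP/(TP+FP) on pooled counts = 0.5067 (equals overall accuracy in single-label multiclass).

0.5067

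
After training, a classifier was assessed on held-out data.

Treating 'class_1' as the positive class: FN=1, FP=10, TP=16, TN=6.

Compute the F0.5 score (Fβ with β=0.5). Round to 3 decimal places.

0.661

Fβ = (1+β²)·TP / ((1+β²)·TP + β²·FN + FP), with β²=1/4
= 1.25·16 / (1.25·16 + 0.25·1 + 10) = 0.661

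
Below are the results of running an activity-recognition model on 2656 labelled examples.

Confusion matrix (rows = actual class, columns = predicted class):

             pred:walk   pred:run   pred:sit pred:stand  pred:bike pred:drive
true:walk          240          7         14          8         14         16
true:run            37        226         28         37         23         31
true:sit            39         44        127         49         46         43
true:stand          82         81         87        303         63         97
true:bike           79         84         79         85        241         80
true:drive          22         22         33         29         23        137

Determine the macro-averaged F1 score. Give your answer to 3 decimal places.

Per-class F1 score (2·TP/(2·TP+FP+FN)):
  walk: TP=240, FP=37+39+82+79+22=259, FN=7+14+8+14+16=59 → 480/798 = 0.6015
  run: TP=226, FP=7+44+81+84+22=238, FN=37+28+37+23+31=156 → 452/846 = 0.5343
  sit: TP=127, FP=14+28+87+79+33=241, FN=39+44+49+46+43=221 → 254/716 = 0.3547
  stand: TP=303, FP=8+37+49+85+29=208, FN=82+81+87+63+97=410 → 606/1224 = 0.4951
  bike: TP=241, FP=14+23+46+63+23=169, FN=79+84+79+85+80=407 → 482/1058 = 0.4556
  drive: TP=137, FP=16+31+43+97+80=267, FN=22+22+33+29+23=129 → 274/670 = 0.4090
Macro-F1 score = mean = (0.6015 + 0.5343 + 0.3547 + 0.4951 + 0.4556 + 0.4090) / 6 = 0.475

0.475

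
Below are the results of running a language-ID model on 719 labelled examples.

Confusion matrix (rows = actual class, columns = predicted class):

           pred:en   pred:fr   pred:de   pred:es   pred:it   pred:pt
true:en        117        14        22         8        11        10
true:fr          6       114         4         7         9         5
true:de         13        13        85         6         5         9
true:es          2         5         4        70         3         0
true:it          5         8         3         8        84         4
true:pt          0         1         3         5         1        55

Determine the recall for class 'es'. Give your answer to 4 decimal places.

0.8333

Take TP from the diagonal, FP from the rest of the 'es' prediction marginal, FN from the rest of the 'es' actual marginal.
recall = TP/(TP+FN).
es: TP=70, FN=2+5+4+3+0=14 → 70/84 = 0.83333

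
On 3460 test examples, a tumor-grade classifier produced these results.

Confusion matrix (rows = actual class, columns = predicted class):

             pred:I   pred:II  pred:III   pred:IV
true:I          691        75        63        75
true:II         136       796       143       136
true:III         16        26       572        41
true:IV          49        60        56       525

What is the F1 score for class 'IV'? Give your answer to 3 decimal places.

F1 score = 2·TP/(2·TP+FP+FN).
IV: TP=525, FP=75+136+41=252, FN=49+60+56=165 → 1050/1467 = 0.7157

0.716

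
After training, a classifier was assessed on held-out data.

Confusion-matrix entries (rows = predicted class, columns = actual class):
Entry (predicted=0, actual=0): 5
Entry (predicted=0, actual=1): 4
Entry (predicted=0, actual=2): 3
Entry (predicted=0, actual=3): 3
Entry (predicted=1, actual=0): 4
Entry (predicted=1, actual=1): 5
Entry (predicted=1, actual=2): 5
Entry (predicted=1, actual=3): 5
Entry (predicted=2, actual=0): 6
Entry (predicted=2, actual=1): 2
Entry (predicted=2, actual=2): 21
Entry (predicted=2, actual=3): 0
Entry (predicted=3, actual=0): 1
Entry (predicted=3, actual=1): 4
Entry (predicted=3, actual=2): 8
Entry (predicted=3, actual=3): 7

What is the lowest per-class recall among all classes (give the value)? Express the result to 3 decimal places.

Per-class recall (TP/(TP+FN)):
  0: TP=5, FN=4+6+1=11 → 5/16 = 0.3125
  1: TP=5, FN=4+2+4=10 → 5/15 = 0.3333
  2: TP=21, FN=3+5+8=16 → 21/37 = 0.5676
  3: TP=7, FN=3+5+0=8 → 7/15 = 0.4667
Lowest is class '0' with recall = 0.313.

0.313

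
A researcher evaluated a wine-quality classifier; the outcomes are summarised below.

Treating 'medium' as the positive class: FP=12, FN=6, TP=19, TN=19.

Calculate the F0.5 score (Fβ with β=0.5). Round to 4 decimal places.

0.6376

Fβ = (1+β²)·TP / ((1+β²)·TP + β²·FN + FP), with β²=1/4
= 1.25·19 / (1.25·19 + 0.25·6 + 12) = 0.6376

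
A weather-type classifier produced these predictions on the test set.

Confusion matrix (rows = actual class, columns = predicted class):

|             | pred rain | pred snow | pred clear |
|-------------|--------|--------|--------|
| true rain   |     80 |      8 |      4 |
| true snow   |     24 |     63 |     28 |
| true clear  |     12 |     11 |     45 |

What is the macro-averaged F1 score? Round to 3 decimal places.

0.677

Per-class F1 score (2·TP/(2·TP+FP+FN)):
  rain: TP=80, FP=24+12=36, FN=8+4=12 → 160/208 = 0.7692
  snow: TP=63, FP=8+11=19, FN=24+28=52 → 126/197 = 0.6396
  clear: TP=45, FP=4+28=32, FN=12+11=23 → 90/145 = 0.6207
Macro-F1 score = mean = (0.7692 + 0.6396 + 0.6207) / 3 = 0.677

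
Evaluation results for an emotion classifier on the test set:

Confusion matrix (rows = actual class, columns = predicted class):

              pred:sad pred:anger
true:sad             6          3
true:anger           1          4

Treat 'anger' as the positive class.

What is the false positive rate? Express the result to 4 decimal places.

0.3333

FPR = FP/(FP+TN) = 3/(3+6) = 0.3333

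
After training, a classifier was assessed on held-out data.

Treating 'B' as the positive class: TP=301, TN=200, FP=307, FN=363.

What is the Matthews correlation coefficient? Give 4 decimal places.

MCC = (TP·TN − FP·FN) / √((TP+FP)(TP+FN)(TN+FP)(TN+FN))
Numerator = 301·200 − 307·363 = -51241
Denominator = √(608·664·507·563) = √115235956992 = 339464.2205
MCC = -51241 / 339464.2205 = -0.1509

-0.1509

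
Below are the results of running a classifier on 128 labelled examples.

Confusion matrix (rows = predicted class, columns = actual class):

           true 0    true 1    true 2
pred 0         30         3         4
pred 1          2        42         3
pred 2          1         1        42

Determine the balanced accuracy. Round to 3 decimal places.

Balanced accuracy = mean of per-class recall.
  0: recall = 30/33 = 0.9091
  1: recall = 42/46 = 0.9130
  2: recall = 42/49 = 0.8571
Mean = (0.9091 + 0.9130 + 0.8571) / 3 = 0.893

0.893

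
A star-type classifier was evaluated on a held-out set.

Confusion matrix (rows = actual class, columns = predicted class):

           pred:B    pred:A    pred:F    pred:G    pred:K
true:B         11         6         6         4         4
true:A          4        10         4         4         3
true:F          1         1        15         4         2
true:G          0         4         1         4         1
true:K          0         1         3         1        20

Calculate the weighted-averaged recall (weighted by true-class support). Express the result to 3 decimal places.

Per-class recall (TP/(TP+FN)):
  B: TP=11, FN=6+6+4+4=20 → 11/31 = 0.3548
  A: TP=10, FN=4+4+4+3=15 → 10/25 = 0.4000
  F: TP=15, FN=1+1+4+2=8 → 15/23 = 0.6522
  G: TP=4, FN=0+4+1+1=6 → 4/10 = 0.4000
  K: TP=20, FN=0+1+3+1=5 → 20/25 = 0.8000
Weighted-recall = Σ (supportᵢ/N)·recallᵢ with N=114: (31/114)·0.3548 + (25/114)·0.4000 + (23/114)·0.6522 + (10/114)·0.4000 + (25/114)·0.8000 = 0.526

0.526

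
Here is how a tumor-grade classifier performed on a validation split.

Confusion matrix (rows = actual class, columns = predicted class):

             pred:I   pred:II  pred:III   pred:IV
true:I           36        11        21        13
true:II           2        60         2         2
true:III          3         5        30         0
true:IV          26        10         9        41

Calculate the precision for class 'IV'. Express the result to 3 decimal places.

0.732

Take TP from the diagonal, FP from the rest of the 'IV' prediction marginal, FN from the rest of the 'IV' actual marginal.
precision = TP/(TP+FP).
IV: TP=41, FP=13+2+0=15 → 41/56 = 0.7321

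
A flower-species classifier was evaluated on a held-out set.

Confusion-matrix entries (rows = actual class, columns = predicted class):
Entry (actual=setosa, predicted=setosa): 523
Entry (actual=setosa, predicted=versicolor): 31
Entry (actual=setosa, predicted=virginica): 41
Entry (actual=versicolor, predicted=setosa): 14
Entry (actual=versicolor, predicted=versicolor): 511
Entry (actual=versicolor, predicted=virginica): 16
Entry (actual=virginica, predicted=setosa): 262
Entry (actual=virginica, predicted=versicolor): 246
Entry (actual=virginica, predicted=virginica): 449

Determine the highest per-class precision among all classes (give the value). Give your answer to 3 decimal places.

Per-class precision (TP/(TP+FP)):
  setosa: TP=523, FP=14+262=276 → 523/799 = 0.6546
  versicolor: TP=511, FP=31+246=277 → 511/788 = 0.6485
  virginica: TP=449, FP=41+16=57 → 449/506 = 0.8874
Highest is class 'virginica' with precision = 0.887.

0.887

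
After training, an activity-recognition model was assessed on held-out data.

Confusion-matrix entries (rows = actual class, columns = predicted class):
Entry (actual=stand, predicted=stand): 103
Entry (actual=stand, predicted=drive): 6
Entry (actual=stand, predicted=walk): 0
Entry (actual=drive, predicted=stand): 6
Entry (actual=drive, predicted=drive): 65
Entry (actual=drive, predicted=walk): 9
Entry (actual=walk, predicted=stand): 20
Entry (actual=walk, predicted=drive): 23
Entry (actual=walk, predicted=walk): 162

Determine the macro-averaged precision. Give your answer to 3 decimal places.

0.812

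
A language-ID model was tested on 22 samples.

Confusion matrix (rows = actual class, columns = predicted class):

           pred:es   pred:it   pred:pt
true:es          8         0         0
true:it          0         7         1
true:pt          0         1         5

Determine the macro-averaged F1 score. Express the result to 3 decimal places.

Per-class F1 score (2·TP/(2·TP+FP+FN)):
  es: TP=8, FP=0+0=0, FN=0+0=0 → 16/16 = 1.0000
  it: TP=7, FP=0+1=1, FN=0+1=1 → 14/16 = 0.8750
  pt: TP=5, FP=0+1=1, FN=0+1=1 → 10/12 = 0.8333
Macro-F1 score = mean = (1.0000 + 0.8750 + 0.8333) / 3 = 0.903

0.903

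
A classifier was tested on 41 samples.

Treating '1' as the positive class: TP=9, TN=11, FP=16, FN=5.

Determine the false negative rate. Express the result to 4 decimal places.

0.3571

FNR = FN/(FN+TP) = 5/(5+9) = 0.3571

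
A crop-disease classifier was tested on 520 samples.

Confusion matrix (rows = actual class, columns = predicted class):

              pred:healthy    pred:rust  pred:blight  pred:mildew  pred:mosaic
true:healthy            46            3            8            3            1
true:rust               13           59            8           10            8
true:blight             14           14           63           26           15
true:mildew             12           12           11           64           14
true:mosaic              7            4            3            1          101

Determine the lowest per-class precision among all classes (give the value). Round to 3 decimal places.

0.500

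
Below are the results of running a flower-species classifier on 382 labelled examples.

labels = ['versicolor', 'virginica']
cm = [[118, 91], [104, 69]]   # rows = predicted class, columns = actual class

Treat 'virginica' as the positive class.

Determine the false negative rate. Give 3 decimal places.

0.569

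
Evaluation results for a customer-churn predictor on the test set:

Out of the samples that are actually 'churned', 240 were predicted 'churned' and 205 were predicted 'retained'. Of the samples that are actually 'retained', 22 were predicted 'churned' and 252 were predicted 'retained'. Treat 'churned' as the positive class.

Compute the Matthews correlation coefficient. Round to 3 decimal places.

MCC = (TP·TN − FP·FN) / √((TP+FP)(TP+FN)(TN+FP)(TN+FN))
Numerator = 240·252 − 22·205 = 55970
Denominator = √(262·445·274·457) = √14599166620 = 120827.0111
MCC = 55970 / 120827.0111 = 0.463

0.463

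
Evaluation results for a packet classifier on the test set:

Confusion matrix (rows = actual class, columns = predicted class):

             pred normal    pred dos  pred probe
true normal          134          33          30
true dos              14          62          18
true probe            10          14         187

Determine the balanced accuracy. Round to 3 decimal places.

Balanced accuracy = mean of per-class recall.
  normal: recall = 134/197 = 0.6802
  dos: recall = 62/94 = 0.6596
  probe: recall = 187/211 = 0.8863
Mean = (0.6802 + 0.6596 + 0.8863) / 3 = 0.742

0.742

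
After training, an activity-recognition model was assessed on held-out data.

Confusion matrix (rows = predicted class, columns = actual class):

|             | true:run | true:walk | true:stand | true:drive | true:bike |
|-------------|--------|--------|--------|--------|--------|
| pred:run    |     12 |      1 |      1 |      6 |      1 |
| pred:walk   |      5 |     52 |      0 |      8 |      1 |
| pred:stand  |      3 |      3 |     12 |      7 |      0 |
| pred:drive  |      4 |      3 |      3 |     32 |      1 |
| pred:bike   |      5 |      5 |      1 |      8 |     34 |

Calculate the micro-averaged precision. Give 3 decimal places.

0.683

Micro-averaging pools counts across classes: ΣTP=142, ΣFP=66, ΣFN=66.
Micro-precision = TP/(TP+FP) on pooled counts = 0.683 (equals overall accuracy in single-label multiclass).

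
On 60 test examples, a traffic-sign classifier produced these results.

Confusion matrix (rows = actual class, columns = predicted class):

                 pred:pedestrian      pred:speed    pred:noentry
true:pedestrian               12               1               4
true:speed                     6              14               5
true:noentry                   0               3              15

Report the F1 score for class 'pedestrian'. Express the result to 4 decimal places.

One-vs-rest for 'pedestrian': TP = diagonal; FP = other classes predicted 'pedestrian'; FN = 'pedestrian' predicted as other.
F1 score = 2·TP/(2·TP+FP+FN).
pedestrian: TP=12, FP=6+0=6, FN=1+4=5 → 24/35 = 0.68571

0.6857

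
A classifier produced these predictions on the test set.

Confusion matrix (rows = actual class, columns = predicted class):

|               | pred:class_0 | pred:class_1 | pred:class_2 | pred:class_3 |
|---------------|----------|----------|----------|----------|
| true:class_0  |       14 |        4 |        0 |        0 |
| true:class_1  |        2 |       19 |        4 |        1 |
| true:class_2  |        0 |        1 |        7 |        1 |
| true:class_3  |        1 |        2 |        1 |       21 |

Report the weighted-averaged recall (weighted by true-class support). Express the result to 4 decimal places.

Per-class recall (TP/(TP+FN)):
  class_0: TP=14, FN=4+0+0=4 → 14/18 = 0.77778
  class_1: TP=19, FN=2+4+1=7 → 19/26 = 0.73077
  class_2: TP=7, FN=0+1+1=2 → 7/9 = 0.77778
  class_3: TP=21, FN=1+2+1=4 → 21/25 = 0.84000
Weighted-recall = Σ (supportᵢ/N)·recallᵢ with N=78: (18/78)·0.77778 + (26/78)·0.73077 + (9/78)·0.77778 + (25/78)·0.84000 = 0.7821

0.7821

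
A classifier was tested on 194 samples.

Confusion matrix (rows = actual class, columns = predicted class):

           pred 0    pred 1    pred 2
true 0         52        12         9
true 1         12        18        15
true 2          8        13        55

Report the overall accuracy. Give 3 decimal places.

Accuracy = trace / total = (52+18+55=125) / 194 = 125/194 = 0.644

0.644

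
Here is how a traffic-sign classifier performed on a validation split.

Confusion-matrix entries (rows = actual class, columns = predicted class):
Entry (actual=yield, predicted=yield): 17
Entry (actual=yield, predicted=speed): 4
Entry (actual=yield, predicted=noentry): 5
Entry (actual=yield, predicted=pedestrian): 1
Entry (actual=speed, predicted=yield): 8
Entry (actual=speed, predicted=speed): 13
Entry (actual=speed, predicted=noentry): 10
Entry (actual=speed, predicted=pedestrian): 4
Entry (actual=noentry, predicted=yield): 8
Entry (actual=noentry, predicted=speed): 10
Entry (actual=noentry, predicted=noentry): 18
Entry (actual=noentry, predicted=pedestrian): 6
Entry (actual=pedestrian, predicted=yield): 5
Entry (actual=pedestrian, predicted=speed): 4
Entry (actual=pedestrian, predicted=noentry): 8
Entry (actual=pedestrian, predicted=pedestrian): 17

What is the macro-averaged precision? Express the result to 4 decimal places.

0.4782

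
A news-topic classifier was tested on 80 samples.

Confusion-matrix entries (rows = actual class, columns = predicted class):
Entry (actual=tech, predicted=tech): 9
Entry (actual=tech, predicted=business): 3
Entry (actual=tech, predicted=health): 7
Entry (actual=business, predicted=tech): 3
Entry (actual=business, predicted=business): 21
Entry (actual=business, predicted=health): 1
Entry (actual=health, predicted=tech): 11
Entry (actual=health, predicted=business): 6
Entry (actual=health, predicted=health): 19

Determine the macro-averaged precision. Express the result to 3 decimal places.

Per-class precision (TP/(TP+FP)):
  tech: TP=9, FP=3+11=14 → 9/23 = 0.3913
  business: TP=21, FP=3+6=9 → 21/30 = 0.7000
  health: TP=19, FP=7+1=8 → 19/27 = 0.7037
Macro-precision = mean = (0.3913 + 0.7000 + 0.7037) / 3 = 0.598

0.598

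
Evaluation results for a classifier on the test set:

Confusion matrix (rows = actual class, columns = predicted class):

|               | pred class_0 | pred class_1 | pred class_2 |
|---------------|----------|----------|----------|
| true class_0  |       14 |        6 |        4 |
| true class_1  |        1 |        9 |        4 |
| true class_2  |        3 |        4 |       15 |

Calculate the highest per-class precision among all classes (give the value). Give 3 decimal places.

0.778

Per-class precision (TP/(TP+FP)):
  class_0: TP=14, FP=1+3=4 → 14/18 = 0.7778
  class_1: TP=9, FP=6+4=10 → 9/19 = 0.4737
  class_2: TP=15, FP=4+4=8 → 15/23 = 0.6522
Highest is class 'class_0' with precision = 0.778.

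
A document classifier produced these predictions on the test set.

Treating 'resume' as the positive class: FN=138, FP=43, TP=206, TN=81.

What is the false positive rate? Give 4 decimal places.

FPR = FP/(FP+TN) = 43/(43+81) = 0.3468

0.3468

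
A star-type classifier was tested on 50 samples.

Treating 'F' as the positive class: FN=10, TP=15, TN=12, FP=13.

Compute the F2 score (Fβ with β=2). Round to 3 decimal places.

Fβ = (1+β²)·TP / ((1+β²)·TP + β²·FN + FP), with β²=4
= 5·15 / (5·15 + 4·10 + 13) = 0.586

0.586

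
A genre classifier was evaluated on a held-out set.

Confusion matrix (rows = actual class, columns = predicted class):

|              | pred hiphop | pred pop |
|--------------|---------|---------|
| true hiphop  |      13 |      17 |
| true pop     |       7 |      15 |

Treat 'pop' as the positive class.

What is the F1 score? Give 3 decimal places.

Precision = TP/(TP+FP) = 15/32 = 0.4688
Recall = TP/(TP+FN) = 15/22 = 0.6818
F1 = 2·TP/(2·TP+FP+FN) = 30/54 = 0.556

0.556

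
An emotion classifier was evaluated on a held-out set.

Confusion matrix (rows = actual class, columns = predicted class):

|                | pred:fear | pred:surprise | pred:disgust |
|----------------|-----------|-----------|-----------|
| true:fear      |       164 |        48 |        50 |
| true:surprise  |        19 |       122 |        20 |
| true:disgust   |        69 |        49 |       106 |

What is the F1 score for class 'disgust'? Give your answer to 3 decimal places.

0.530

Treat 'disgust' as positive and all other classes as negative.
F1 score = 2·TP/(2·TP+FP+FN).
disgust: TP=106, FP=50+20=70, FN=69+49=118 → 212/400 = 0.5300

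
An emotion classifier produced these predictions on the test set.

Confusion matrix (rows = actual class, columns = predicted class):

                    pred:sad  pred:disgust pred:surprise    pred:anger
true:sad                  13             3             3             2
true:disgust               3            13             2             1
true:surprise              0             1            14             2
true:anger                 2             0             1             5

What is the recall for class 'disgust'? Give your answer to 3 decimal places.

Take TP from the diagonal, FP from the rest of the 'disgust' prediction marginal, FN from the rest of the 'disgust' actual marginal.
recall = TP/(TP+FN).
disgust: TP=13, FN=3+2+1=6 → 13/19 = 0.6842

0.684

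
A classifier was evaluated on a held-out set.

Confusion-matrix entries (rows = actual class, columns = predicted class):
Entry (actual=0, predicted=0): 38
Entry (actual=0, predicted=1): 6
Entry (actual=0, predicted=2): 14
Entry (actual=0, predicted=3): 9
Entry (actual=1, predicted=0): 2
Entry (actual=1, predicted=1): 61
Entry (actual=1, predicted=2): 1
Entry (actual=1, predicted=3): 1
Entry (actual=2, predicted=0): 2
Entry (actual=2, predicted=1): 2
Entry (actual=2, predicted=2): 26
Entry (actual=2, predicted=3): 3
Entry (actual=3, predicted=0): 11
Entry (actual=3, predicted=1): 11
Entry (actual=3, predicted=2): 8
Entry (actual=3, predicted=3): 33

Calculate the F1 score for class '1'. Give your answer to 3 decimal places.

0.841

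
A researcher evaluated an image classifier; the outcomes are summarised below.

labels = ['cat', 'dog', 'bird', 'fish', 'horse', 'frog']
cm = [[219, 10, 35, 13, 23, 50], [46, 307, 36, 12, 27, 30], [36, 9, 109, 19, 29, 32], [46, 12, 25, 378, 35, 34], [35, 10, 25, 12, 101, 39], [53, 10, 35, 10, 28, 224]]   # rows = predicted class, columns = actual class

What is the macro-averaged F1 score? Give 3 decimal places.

Per-class F1 score (2·TP/(2·TP+FP+FN)):
  cat: TP=219, FP=10+35+13+23+50=131, FN=46+36+46+35+53=216 → 438/785 = 0.5580
  dog: TP=307, FP=46+36+12+27+30=151, FN=10+9+12+10+10=51 → 614/816 = 0.7525
  bird: TP=109, FP=36+9+19+29+32=125, FN=35+36+25+25+35=156 → 218/499 = 0.4369
  fish: TP=378, FP=46+12+25+35+34=152, FN=13+12+19+12+10=66 → 756/974 = 0.7762
  horse: TP=101, FP=35+10+25+12+39=121, FN=23+27+29+35+28=142 → 202/465 = 0.4344
  frog: TP=224, FP=53+10+35+10+28=136, FN=50+30+32+34+39=185 → 448/769 = 0.5826
Macro-F1 score = mean = (0.5580 + 0.7525 + 0.4369 + 0.7762 + 0.4344 + 0.5826) / 6 = 0.590

0.590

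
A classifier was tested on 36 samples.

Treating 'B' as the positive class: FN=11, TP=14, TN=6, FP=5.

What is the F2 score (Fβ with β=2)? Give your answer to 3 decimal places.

Fβ = (1+β²)·TP / ((1+β²)·TP + β²·FN + FP), with β²=4
= 5·14 / (5·14 + 4·11 + 5) = 0.588

0.588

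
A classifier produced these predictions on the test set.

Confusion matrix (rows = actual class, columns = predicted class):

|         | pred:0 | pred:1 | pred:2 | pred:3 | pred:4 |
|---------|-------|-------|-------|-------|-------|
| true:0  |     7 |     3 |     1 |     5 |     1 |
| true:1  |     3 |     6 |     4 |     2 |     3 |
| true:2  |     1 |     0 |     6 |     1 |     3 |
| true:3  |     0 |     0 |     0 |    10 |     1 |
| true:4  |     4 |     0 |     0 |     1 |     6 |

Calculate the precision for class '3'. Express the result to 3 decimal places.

0.526

precision = TP/(TP+FP).
3: TP=10, FP=5+2+1+1=9 → 10/19 = 0.5263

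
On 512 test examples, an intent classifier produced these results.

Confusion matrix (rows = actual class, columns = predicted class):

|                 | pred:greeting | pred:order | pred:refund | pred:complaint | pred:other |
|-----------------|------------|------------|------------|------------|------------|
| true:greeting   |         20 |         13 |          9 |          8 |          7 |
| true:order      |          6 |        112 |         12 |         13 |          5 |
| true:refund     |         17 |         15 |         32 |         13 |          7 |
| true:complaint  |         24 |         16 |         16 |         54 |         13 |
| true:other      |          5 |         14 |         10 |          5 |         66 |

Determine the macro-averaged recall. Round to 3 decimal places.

0.518

Per-class recall (TP/(TP+FN)):
  greeting: TP=20, FN=13+9+8+7=37 → 20/57 = 0.3509
  order: TP=112, FN=6+12+13+5=36 → 112/148 = 0.7568
  refund: TP=32, FN=17+15+13+7=52 → 32/84 = 0.3810
  complaint: TP=54, FN=24+16+16+13=69 → 54/123 = 0.4390
  other: TP=66, FN=5+14+10+5=34 → 66/100 = 0.6600
Macro-recall = mean = (0.3509 + 0.7568 + 0.3810 + 0.4390 + 0.6600) / 5 = 0.518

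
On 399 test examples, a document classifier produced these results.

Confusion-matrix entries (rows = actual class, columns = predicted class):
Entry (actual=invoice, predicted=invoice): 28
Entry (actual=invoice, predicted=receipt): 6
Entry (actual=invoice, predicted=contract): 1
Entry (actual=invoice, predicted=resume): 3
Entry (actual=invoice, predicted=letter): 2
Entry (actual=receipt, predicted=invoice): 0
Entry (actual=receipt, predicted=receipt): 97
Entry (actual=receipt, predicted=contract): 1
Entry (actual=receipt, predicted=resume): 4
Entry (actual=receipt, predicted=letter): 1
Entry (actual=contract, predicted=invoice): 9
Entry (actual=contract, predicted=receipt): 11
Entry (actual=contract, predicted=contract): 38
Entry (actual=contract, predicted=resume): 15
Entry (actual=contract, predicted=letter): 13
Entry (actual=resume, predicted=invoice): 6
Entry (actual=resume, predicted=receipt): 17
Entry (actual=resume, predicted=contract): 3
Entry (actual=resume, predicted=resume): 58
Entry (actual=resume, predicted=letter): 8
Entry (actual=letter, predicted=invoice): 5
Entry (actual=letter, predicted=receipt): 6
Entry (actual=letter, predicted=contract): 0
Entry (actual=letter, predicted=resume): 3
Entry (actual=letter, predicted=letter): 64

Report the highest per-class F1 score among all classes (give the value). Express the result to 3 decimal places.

Per-class F1 score (2·TP/(2·TP+FP+FN)):
  invoice: TP=28, FP=0+9+6+5=20, FN=6+1+3+2=12 → 56/88 = 0.6364
  receipt: TP=97, FP=6+11+17+6=40, FN=0+1+4+1=6 → 194/240 = 0.8083
  contract: TP=38, FP=1+1+3+0=5, FN=9+11+15+13=48 → 76/129 = 0.5891
  resume: TP=58, FP=3+4+15+3=25, FN=6+17+3+8=34 → 116/175 = 0.6629
  letter: TP=64, FP=2+1+13+8=24, FN=5+6+0+3=14 → 128/166 = 0.7711
Highest is class 'receipt' with F1 score = 0.808.

0.808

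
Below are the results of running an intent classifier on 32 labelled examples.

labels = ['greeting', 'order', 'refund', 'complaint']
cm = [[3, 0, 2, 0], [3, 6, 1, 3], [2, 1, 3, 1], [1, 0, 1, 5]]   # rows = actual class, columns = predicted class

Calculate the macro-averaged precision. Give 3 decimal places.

0.544

Per-class precision (TP/(TP+FP)):
  greeting: TP=3, FP=3+2+1=6 → 3/9 = 0.3333
  order: TP=6, FP=0+1+0=1 → 6/7 = 0.8571
  refund: TP=3, FP=2+1+1=4 → 3/7 = 0.4286
  complaint: TP=5, FP=0+3+1=4 → 5/9 = 0.5556
Macro-precision = mean = (0.3333 + 0.8571 + 0.4286 + 0.5556) / 4 = 0.544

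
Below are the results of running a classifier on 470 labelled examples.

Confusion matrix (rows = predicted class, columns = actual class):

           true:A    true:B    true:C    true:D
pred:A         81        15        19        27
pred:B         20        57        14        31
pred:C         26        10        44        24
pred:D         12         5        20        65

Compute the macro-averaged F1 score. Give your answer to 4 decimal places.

Per-class F1 score (2·TP/(2·TP+FP+FN)):
  A: TP=81, FP=15+19+27=61, FN=20+26+12=58 → 162/281 = 0.57651
  B: TP=57, FP=20+14+31=65, FN=15+10+5=30 → 114/209 = 0.54545
  C: TP=44, FP=26+10+24=60, FN=19+14+20=53 → 88/201 = 0.43781
  D: TP=65, FP=12+5+20=37, FN=27+31+24=82 → 130/249 = 0.52209
Macro-F1 score = mean = (0.57651 + 0.54545 + 0.43781 + 0.52209) / 4 = 0.5205

0.5205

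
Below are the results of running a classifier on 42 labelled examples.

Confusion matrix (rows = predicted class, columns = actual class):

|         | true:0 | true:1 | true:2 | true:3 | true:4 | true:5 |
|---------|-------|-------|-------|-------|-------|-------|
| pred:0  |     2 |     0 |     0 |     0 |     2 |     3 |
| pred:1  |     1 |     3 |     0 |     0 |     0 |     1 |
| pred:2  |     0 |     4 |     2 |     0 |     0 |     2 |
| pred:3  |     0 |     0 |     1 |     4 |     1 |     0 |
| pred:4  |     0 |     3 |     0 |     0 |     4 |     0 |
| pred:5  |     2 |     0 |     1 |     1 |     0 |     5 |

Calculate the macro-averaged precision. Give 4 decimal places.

0.4882

Per-class precision (TP/(TP+FP)):
  0: TP=2, FP=0+0+0+2+3=5 → 2/7 = 0.28571
  1: TP=3, FP=1+0+0+0+1=2 → 3/5 = 0.60000
  2: TP=2, FP=0+4+0+0+2=6 → 2/8 = 0.25000
  3: TP=4, FP=0+0+1+1+0=2 → 4/6 = 0.66667
  4: TP=4, FP=0+3+0+0+0=3 → 4/7 = 0.57143
  5: TP=5, FP=2+0+1+1+0=4 → 5/9 = 0.55556
Macro-precision = mean = (0.28571 + 0.60000 + 0.25000 + 0.66667 + 0.57143 + 0.55556) / 6 = 0.4882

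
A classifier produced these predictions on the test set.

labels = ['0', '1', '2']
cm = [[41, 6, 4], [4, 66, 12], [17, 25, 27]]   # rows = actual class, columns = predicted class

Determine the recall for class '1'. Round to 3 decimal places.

recall = TP/(TP+FN).
1: TP=66, FN=4+12=16 → 66/82 = 0.8049

0.805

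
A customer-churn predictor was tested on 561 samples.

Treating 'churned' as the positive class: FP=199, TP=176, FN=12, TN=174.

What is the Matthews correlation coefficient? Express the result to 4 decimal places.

MCC = (TP·TN − FP·FN) / √((TP+FP)(TP+FN)(TN+FP)(TN+FN))
Numerator = 176·174 − 199·12 = 28236
Denominator = √(375·188·373·186) = √4891149000 = 69936.7500
MCC = 28236 / 69936.7500 = 0.4037

0.4037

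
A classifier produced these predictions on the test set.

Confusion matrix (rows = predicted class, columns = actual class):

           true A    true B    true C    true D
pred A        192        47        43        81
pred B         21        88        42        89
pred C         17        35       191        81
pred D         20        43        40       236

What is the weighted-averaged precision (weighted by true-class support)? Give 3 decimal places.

0.581

Per-class precision (TP/(TP+FP)):
  A: TP=192, FP=47+43+81=171 → 192/363 = 0.5289
  B: TP=88, FP=21+42+89=152 → 88/240 = 0.3667
  C: TP=191, FP=17+35+81=133 → 191/324 = 0.5895
  D: TP=236, FP=20+43+40=103 → 236/339 = 0.6962
Weighted-precision = Σ (supportᵢ/N)·precisionᵢ with N=1266: (250/1266)·0.5289 + (213/1266)·0.3667 + (316/1266)·0.5895 + (487/1266)·0.6962 = 0.581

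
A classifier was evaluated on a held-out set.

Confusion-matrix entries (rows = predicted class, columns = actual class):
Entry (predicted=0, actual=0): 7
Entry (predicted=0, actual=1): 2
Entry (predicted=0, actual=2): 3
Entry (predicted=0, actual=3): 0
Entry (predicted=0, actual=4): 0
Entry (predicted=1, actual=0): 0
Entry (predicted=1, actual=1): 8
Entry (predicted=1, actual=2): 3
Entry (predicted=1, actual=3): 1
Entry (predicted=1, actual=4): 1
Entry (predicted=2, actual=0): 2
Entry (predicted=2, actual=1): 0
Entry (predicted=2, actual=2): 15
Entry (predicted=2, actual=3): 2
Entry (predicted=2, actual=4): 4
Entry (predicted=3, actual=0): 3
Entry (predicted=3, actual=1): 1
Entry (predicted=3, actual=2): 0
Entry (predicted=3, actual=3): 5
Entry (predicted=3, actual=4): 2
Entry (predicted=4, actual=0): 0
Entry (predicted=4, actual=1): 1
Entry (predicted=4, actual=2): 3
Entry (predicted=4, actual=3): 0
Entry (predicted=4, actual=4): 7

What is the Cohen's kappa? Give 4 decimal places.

0.4850

Observed agreement pₒ = trace/N = 42/70 = 0.60000
Expected agreement pₑ = Σ (rowᵢ·colᵢ)/N² = (12·12 + 12·13 + 24·23 + 8·11 + 14·11)/70² = 0.22327
κ = (pₒ − pₑ)/(1 − pₑ) = (0.60000 − 0.22327)/(1 − 0.22327) = 0.4850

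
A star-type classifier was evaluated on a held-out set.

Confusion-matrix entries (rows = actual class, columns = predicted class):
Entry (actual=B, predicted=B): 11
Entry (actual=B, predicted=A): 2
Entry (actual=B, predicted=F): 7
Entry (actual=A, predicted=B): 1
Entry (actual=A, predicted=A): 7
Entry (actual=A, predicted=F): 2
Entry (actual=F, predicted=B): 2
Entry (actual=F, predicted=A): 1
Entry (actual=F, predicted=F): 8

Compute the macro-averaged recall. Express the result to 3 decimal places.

0.659

Per-class recall (TP/(TP+FN)):
  B: TP=11, FN=2+7=9 → 11/20 = 0.5500
  A: TP=7, FN=1+2=3 → 7/10 = 0.7000
  F: TP=8, FN=2+1=3 → 8/11 = 0.7273
Macro-recall = mean = (0.5500 + 0.7000 + 0.7273) / 3 = 0.659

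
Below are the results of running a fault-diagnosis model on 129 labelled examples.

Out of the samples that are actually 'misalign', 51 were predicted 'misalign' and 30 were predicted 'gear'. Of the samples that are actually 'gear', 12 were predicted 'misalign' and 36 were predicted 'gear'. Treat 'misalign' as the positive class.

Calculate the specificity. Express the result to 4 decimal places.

0.7500

Specificity = TN/(TN+FP) = 36/(36+12) = 0.7500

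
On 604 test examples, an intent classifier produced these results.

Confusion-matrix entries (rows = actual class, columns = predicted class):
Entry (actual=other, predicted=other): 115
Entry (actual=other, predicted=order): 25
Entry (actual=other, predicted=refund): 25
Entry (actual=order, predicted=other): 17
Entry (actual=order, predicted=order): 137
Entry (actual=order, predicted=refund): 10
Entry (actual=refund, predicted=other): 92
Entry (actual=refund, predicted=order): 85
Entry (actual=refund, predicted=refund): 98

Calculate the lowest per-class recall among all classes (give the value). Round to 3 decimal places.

0.356

Per-class recall (TP/(TP+FN)):
  other: TP=115, FN=25+25=50 → 115/165 = 0.6970
  order: TP=137, FN=17+10=27 → 137/164 = 0.8354
  refund: TP=98, FN=92+85=177 → 98/275 = 0.3564
Lowest is class 'refund' with recall = 0.356.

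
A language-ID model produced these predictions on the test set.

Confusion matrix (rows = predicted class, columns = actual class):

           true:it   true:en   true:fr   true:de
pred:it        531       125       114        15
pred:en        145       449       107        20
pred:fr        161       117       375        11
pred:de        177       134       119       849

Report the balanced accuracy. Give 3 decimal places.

0.635

Balanced accuracy = mean of per-class recall.
  it: recall = 531/1014 = 0.5237
  en: recall = 449/825 = 0.5442
  fr: recall = 375/715 = 0.5245
  de: recall = 849/895 = 0.9486
Mean = (0.5237 + 0.5442 + 0.5245 + 0.9486) / 4 = 0.635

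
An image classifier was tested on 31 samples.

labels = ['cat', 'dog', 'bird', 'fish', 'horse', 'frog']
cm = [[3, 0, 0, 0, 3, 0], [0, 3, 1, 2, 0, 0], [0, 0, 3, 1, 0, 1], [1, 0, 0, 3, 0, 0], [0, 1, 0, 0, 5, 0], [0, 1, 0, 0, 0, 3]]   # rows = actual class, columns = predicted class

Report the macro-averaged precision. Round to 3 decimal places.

0.663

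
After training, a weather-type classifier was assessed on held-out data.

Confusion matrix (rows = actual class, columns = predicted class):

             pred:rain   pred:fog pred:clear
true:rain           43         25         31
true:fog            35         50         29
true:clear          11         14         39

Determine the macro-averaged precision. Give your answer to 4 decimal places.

Per-class precision (TP/(TP+FP)):
  rain: TP=43, FP=35+11=46 → 43/89 = 0.48315
  fog: TP=50, FP=25+14=39 → 50/89 = 0.56180
  clear: TP=39, FP=31+29=60 → 39/99 = 0.39394
Macro-precision = mean = (0.48315 + 0.56180 + 0.39394) / 3 = 0.4796

0.4796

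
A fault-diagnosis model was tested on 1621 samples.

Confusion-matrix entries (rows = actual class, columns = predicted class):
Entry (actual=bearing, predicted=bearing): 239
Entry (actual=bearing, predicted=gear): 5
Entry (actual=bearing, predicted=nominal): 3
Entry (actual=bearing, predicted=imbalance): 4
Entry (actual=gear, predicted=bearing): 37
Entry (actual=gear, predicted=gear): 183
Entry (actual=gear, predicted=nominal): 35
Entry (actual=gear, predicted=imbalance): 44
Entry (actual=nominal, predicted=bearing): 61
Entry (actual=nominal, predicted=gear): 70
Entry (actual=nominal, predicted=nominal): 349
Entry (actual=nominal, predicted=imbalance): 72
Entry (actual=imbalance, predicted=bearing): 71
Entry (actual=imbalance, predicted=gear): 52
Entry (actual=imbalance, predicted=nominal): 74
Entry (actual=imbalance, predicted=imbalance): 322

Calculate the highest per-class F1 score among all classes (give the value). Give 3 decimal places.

0.725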